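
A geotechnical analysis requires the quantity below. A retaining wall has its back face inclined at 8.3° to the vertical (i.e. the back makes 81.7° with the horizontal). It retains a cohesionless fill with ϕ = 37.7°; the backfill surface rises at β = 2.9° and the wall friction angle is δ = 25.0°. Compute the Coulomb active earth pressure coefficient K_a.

K_a = sin²(α+φ) / [sin²α · sin(α−δ) · (1 + √{sin(φ+δ)sin(φ−β) / (sin(α−δ)sin(α+β))})²].
With α = 81.7°, φ = 37.7°, δ = 25.0°, β = 2.9°: K_a = 0.2925.

0.292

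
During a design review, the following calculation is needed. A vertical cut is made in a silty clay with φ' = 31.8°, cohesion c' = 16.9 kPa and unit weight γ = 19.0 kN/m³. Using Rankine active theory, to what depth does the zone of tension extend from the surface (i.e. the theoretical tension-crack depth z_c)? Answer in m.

K_a = tan²(45° − 31.8°/2) = 0.3098; √K_a = 0.5566.
The active pressure is zero where K_a γ z = 2c√K_a, so z_c = 2c/(γ√K_a) = 2×16.9/(19.0×0.5566) = 3.196 m.

3.20 m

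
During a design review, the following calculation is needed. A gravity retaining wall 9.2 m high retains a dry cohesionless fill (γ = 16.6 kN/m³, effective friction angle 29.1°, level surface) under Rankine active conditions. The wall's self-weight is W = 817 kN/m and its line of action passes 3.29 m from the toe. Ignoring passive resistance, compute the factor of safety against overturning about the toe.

K_a = tan²(45° − 29.1°/2) = 0.3456.
P_a = ½K_aγH² = 0.5×0.3456×16.6×9.2² = 242.8 kN/m, acting at H/3 = 3.067 m above the base.
Overturning moment M_o = P_a × H/3 = 242.8 × 3.067 = 744.5.
Resisting moment M_r = W × 3.29 = 817 × 3.29 = 2688.
FS_overturning = M_r/M_o = 2688/744.5 = 3.610.

3.61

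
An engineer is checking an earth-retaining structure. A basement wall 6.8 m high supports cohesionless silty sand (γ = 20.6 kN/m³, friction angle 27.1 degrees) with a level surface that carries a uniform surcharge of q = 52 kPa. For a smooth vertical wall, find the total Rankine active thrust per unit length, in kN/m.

K_a = tan²(45° − φ/2) = 0.3741.
Soil triangle: ½ K_a γ H² = 0.5×0.3741×20.6×6.8² = 178.2 kN/m.
Surcharge rectangle: K_a q H = 0.3741×52×6.8 = 132.3 kN/m.
Total = 178.2 + 132.3 = 310.4 kN/m.

310 kN/m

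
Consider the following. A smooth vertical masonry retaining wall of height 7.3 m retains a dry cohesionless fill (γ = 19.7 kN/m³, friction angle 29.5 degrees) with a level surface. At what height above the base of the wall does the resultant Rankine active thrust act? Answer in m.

2.43 m

K_a = 0.3401.
The pressure distribution is triangular, so the resultant acts at H/3 above the base = 7.3/3 = 2.433 m.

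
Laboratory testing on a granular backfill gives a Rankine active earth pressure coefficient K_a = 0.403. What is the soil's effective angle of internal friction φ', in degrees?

25.2°

K_a = tan²(45° − φ/2) ⇒ 45° − φ/2 = arctan(√0.403) = 32.41°.
φ = 2(45° − 32.41°) = 25.18°.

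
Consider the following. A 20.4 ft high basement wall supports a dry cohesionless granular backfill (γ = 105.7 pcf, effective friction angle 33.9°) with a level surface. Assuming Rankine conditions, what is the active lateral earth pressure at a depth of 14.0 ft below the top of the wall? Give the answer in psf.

K_a = (1 − sin φ)/(1 + sin φ) = 0.2839.
σ_h = K_a γ z = 0.2839 × 105.7 × 14.0 = 420.1 psf.

420 psf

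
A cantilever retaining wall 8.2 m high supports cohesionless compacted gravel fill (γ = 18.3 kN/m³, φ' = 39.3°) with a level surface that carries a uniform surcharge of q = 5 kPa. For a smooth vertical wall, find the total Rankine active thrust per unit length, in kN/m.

147 kN/m

K_a = tan²(45° − φ/2) = 0.2245.
Soil triangle: ½ K_a γ H² = 0.5×0.2245×18.3×8.2² = 138.1 kN/m.
Surcharge rectangle: K_a q H = 0.2245×5×8.2 = 9.203 kN/m.
Total = 138.1 + 9.203 = 147.3 kN/m.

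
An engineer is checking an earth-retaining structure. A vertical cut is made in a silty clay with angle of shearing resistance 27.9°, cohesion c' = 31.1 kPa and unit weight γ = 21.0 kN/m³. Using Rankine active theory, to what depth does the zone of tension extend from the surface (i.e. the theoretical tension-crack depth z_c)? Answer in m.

K_a = tan²(45° − 27.9°/2) = 0.3625; √K_a = 0.6020.
The active pressure is zero where K_a γ z = 2c√K_a, so z_c = 2c/(γ√K_a) = 2×31.1/(21.0×0.6020) = 4.920 m.

4.92 m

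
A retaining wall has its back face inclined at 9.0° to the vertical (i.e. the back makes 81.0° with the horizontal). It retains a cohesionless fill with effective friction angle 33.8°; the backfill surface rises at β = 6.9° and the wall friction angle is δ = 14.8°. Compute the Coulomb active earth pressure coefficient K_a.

0.357

K_a = sin²(α+φ) / [sin²α · sin(α−δ) · (1 + √{sin(φ+δ)sin(φ−β) / (sin(α−δ)sin(α+β))})²].
With α = 81.0°, φ = 33.8°, δ = 14.8°, β = 6.9°: K_a = 0.3565.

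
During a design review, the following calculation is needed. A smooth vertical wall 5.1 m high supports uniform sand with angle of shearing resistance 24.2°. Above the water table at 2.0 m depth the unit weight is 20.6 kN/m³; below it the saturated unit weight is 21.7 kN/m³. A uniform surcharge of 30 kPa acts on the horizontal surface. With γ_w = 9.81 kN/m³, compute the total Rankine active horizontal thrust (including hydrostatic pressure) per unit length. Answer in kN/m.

K_a = tan²(45° − φ/2) = 0.4185.
γ' = 21.7 − 9.81 = 11.89 kN/m³. h₂ = H − d_w = 3.1 m.
σ'_h: at surface K_a·q = 12.56; at WT K_a(q+γd_w) = 29.80; at base K_a(q+γd_w+γ'h₂) = 45.22 kPa.
P₁ = ½(12.56+29.80)×2.0 = 42.35; P₂ = ½(29.80+45.22)×3.1 = 116.3; P_w = ½γ_w h₂² = 47.14.
Total = 42.35+116.3+47.14 = 205.8 kN/m.

206 kN/m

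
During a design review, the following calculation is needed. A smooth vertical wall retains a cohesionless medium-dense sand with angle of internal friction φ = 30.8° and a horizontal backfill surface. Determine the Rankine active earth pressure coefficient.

0.323

K_a = tan²(45° − φ/2) = tan²(29.60°) = 0.3227.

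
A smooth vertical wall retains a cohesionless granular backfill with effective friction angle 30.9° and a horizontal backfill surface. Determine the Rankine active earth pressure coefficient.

K_a = tan²(45° − φ/2) = tan²(29.55°) = 0.3214.

0.321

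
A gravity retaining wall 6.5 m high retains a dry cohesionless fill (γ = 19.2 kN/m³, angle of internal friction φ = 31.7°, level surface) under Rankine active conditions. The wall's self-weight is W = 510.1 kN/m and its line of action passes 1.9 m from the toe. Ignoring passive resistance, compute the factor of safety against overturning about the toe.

K_a = tan²(45° − 31.7°/2) = 0.3111.
P_a = ½K_aγH² = 0.5×0.3111×19.2×6.5² = 126.2 kN/m, acting at H/3 = 2.167 m above the base.
Overturning moment M_o = P_a × H/3 = 126.2 × 2.167 = 273.4.
Resisting moment M_r = W × 1.9 = 510.1 × 1.9 = 969.2.
FS_overturning = M_r/M_o = 969.2/273.4 = 3.545.

3.55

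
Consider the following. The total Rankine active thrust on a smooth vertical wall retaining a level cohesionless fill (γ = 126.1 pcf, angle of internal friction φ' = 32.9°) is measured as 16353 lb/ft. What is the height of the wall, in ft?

29.6 ft

K_a = 0.2960. P_a = ½ K_a γ H² ⇒ H = √(2P_a/(K_a γ)).
H = √(2×16353/(0.2960×126.1)) = 29.60 ft.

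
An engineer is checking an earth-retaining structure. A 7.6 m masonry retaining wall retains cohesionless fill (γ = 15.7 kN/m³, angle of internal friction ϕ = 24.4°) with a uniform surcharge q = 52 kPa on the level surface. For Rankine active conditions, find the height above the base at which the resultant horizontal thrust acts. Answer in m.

3.12 m

K_a = 0.4153.
Triangular part P₁ = ½K_aγH² = 188.3 at H/3 = 2.533 m; rectangular part P₂ = K_a q H = 164.1 at H/2 = 3.800 m.
ȳ = (P₁·2.533 + P₂·3.800)/(P₁+P₂) = 3.123 m.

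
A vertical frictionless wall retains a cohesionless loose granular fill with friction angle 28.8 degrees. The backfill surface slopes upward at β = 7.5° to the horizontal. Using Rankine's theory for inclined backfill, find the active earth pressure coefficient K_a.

K_a = cos β · (cos β − √(cos²β − cos²φ)) / (cos β + √(cos²β − cos²φ)).
cos β = 0.9914, cos φ = 0.8763, √(cos²β − cos²φ) = 0.4637.
K_a = 0.9914 × (0.9914 − 0.4637)/(0.9914 + 0.4637) = 0.3595.

0.360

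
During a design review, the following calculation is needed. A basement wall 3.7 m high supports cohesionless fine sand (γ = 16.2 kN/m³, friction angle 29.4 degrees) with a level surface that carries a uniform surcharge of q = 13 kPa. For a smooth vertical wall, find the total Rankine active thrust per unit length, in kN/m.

K_a = tan²(45° − φ/2) = 0.3415.
Soil triangle: ½ K_a γ H² = 0.5×0.3415×16.2×3.7² = 37.87 kN/m.
Surcharge rectangle: K_a q H = 0.3415×13×3.7 = 16.42 kN/m.
Total = 37.87 + 16.42 = 54.29 kN/m.

54.3 kN/m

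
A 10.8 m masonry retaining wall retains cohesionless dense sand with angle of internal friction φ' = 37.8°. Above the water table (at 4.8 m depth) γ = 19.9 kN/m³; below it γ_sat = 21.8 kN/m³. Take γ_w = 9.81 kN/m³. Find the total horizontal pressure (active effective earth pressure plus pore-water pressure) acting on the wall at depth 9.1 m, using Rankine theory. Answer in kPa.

77.5 kPa

K_a = (1 − sin φ)/(1 + sin φ) = 0.2400.
γ' = 21.8 − 9.81 = 11.99 kN/m³.
Effective vertical stress at 9.1 m: σ'_v = 19.9×4.8 + 11.99×4.30 = 147.1 kPa.
σ'_h = K_a σ'_v = 0.2400 × 147.1 = 35.30 kPa; u = γ_w × 4.30 = 42.18 kPa.
Total σ_h = 35.30 + 42.18 = 77.48 kPa.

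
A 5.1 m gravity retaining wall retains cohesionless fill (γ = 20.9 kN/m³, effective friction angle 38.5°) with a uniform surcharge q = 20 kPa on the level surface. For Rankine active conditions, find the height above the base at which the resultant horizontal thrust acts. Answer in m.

1.93 m

K_a = 0.2327.
Triangular part P₁ = ½K_aγH² = 63.24 at H/3 = 1.700 m; rectangular part P₂ = K_a q H = 23.73 at H/2 = 2.550 m.
ȳ = (P₁·1.700 + P₂·2.550)/(P₁+P₂) = 1.932 m.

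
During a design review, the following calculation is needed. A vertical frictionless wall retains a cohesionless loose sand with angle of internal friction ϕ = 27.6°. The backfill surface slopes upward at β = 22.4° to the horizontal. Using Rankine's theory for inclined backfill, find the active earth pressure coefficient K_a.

0.514

K_a = cos β · (cos β − √(cos²β − cos²φ)) / (cos β + √(cos²β − cos²φ)).
cos β = 0.9245, cos φ = 0.8862, √(cos²β − cos²φ) = 0.2635.
K_a = 0.9245 × (0.9245 − 0.2635)/(0.9245 + 0.2635) = 0.5144.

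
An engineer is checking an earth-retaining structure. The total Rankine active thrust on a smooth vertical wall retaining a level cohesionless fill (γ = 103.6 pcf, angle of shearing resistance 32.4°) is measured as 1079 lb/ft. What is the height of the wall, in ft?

K_a = 0.3022. P_a = ½ K_a γ H² ⇒ H = √(2P_a/(K_a γ)).
H = √(2×1079/(0.3022×103.6)) = 8.302 ft.

8.30 ft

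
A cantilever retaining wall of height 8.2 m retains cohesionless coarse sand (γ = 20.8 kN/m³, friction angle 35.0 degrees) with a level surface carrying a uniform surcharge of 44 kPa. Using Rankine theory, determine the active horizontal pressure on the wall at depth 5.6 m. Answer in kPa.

43.5 kPa

K_a = (1 − sin φ)/(1 + sin φ) = 0.2710.
σ_v = γz + q = 20.8 × 5.6 + 44 = 160.5 kPa.
σ_h = K_a σ_v = 0.2710 × 160.5 = 43.49 kPa.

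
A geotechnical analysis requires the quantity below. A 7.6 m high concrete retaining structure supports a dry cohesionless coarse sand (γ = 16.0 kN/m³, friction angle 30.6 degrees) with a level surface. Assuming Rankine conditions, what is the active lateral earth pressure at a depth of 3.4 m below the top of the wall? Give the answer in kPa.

K_a = (1 − sin φ)/(1 + sin φ) = 0.3253.
σ_h = K_a γ z = 0.3253 × 16.0 × 3.4 = 17.70 kPa.

17.7 kPa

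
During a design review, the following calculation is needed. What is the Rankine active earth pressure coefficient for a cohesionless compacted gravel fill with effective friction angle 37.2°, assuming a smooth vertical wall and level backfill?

K_a = tan²(45° − φ/2) = tan²(26.40°) = 0.2464.

0.246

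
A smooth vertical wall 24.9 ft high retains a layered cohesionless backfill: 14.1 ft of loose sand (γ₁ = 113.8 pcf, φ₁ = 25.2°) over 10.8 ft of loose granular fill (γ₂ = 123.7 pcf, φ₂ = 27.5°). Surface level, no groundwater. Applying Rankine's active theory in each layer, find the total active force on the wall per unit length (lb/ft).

K_a1 = tan²(45°−25.2°/2) = 0.4027; K_a2 = tan²(45°−27.5°/2) = 0.3682.
Layer 1: σ at base = K_a1 γ₁ h₁ = 646.2 psf; P₁ = ½×646.2×14.1 = 4556.
Layer 2: σ_v at top = γ₁h₁ = 1605; σ_h top = K_a2×1605 = 590.8; σ_h base = K_a2×(1605+123.7×10.8) = 1083.
P₂ = ½(590.8+1083)×10.8 = 9038. Total P_a = 4556+9038 = 13590 lb/ft.

13600 lb/ft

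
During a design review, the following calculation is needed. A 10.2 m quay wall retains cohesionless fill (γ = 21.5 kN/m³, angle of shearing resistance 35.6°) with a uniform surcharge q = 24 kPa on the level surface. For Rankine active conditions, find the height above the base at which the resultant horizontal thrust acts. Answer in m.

3.71 m

K_a = 0.2641.
Triangular part P₁ = ½K_aγH² = 295.4 at H/3 = 3.400 m; rectangular part P₂ = K_a q H = 64.66 at H/2 = 5.100 m.
ȳ = (P₁·3.400 + P₂·5.100)/(P₁+P₂) = 3.705 m.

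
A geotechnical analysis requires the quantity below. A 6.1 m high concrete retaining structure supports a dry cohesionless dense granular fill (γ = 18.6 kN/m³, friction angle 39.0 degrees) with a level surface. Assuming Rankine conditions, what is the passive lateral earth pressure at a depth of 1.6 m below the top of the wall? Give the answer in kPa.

131 kPa

K_p = (1 + sin φ)/(1 − sin φ) = 4.395.
σ_h = K_p γ z = 4.395 × 18.6 × 1.6 = 130.8 kPa.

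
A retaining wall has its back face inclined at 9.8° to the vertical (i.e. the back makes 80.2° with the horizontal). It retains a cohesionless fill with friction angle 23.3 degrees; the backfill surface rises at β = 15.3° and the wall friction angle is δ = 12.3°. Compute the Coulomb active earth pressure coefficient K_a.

0.625

K_a = sin²(α+φ) / [sin²α · sin(α−δ) · (1 + √{sin(φ+δ)sin(φ−β) / (sin(α−δ)sin(α+β))})²].
With α = 80.2°, φ = 23.3°, δ = 12.3°, β = 15.3°: K_a = 0.6253.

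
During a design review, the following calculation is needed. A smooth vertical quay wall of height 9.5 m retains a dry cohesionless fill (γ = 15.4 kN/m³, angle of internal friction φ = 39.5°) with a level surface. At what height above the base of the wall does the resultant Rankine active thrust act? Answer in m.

K_a = 0.2224.
The pressure distribution is triangular, so the resultant acts at H/3 above the base = 9.5/3 = 3.167 m.

3.17 m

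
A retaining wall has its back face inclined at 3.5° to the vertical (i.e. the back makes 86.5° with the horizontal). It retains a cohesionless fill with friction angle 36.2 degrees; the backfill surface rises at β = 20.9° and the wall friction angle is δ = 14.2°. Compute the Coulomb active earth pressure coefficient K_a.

K_a = sin²(α+φ) / [sin²α · sin(α−δ) · (1 + √{sin(φ+δ)sin(φ−β) / (sin(α−δ)sin(α+β))})²].
With α = 86.5°, φ = 36.2°, δ = 14.2°, β = 20.9°: K_a = 0.3439.

0.344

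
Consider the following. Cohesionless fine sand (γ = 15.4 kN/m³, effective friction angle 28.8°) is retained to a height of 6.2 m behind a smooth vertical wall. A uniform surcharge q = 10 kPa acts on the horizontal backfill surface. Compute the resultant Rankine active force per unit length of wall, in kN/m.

K_a = tan²(45° − φ/2) = 0.3498.
Soil triangle: ½ K_a γ H² = 0.5×0.3498×15.4×6.2² = 103.5 kN/m.
Surcharge rectangle: K_a q H = 0.3498×10×6.2 = 21.68 kN/m.
Total = 103.5 + 21.68 = 125.2 kN/m.

125 kN/m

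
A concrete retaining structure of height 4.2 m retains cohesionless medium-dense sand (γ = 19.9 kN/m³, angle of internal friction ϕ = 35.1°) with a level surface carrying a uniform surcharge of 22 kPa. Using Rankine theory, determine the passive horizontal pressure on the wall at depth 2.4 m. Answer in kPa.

259 kPa

K_p = (1 + sin φ)/(1 − sin φ) = 3.706.
σ_v = γz + q = 19.9 × 2.4 + 22 = 69.76 kPa.
σ_h = K_p σ_v = 3.706 × 69.76 = 258.5 kPa.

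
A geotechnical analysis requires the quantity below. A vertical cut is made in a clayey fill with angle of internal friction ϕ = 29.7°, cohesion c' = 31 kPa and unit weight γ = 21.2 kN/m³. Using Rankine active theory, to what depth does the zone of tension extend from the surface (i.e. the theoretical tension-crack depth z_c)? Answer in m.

5.03 m

K_a = tan²(45° − 29.7°/2) = 0.3374; √K_a = 0.5808.
The active pressure is zero where K_a γ z = 2c√K_a, so z_c = 2c/(γ√K_a) = 2×31/(21.2×0.5808) = 5.035 m.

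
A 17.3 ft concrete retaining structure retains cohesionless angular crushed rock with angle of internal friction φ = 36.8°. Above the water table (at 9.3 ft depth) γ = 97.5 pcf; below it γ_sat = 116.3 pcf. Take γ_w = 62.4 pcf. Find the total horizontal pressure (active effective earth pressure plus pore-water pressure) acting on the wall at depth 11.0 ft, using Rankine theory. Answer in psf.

356 psf

K_a = (1 − sin φ)/(1 + sin φ) = 0.2508.
γ' = 116.3 − 62.4 = 53.90 pcf.
Effective vertical stress at 11.0 ft: σ'_v = 97.5×9.3 + 53.90×1.70 = 998.4 psf.
σ'_h = K_a σ'_v = 0.2508 × 998.4 = 250.4 psf; u = γ_w × 1.70 = 106.1 psf.
Total σ_h = 250.4 + 106.1 = 356.4 psf.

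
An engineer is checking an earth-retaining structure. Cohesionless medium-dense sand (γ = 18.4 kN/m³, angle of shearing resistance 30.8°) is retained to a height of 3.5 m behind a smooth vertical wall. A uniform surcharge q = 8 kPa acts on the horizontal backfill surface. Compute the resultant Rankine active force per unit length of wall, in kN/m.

45.4 kN/m

K_a = tan²(45° − φ/2) = 0.3227.
Soil triangle: ½ K_a γ H² = 0.5×0.3227×18.4×3.5² = 36.37 kN/m.
Surcharge rectangle: K_a q H = 0.3227×8×3.5 = 9.036 kN/m.
Total = 36.37 + 9.036 = 45.41 kN/m.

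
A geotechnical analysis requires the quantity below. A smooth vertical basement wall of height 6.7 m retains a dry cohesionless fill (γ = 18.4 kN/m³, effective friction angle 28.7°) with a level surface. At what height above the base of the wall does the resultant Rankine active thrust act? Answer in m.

2.23 m

K_a = 0.3511.
The pressure distribution is triangular, so the resultant acts at H/3 above the base = 6.7/3 = 2.233 m.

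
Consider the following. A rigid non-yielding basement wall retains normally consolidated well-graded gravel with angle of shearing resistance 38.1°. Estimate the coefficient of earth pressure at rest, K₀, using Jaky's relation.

0.383

K₀ = 1 − sin φ' = 1 − sin 38.1° = 0.3830.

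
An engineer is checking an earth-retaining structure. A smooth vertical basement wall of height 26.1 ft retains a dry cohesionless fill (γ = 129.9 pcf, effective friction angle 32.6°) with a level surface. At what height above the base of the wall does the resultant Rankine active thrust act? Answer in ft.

8.70 ft

K_a = 0.2997.
The pressure distribution is triangular, so the resultant acts at H/3 above the base = 26.1/3 = 8.700 ft.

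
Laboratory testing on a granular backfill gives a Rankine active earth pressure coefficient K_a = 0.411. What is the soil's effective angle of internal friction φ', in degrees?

24.7°

K_a = tan²(45° − φ/2) ⇒ 45° − φ/2 = arctan(√0.411) = 32.66°.
φ = 2(45° − 32.66°) = 24.67°.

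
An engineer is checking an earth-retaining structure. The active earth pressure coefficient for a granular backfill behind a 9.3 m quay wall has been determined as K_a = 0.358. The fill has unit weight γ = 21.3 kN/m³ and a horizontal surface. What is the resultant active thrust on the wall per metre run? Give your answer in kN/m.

P = ½ K_a γ H² = 0.5 × 0.358 × 21.3 × 9.3² = 329.8 kN/m.

330 kN/m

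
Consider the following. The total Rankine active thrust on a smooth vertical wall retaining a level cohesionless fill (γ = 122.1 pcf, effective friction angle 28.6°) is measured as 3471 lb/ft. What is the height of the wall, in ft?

K_a = 0.3525. P_a = ½ K_a γ H² ⇒ H = √(2P_a/(K_a γ)).
H = √(2×3471/(0.3525×122.1)) = 12.70 ft.

12.7 ft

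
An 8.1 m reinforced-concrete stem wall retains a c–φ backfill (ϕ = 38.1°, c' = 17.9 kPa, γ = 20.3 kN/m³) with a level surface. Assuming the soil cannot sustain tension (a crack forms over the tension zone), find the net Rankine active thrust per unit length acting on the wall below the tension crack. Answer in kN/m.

48.2 kN/m

K_a = 0.2368; √K_a = 0.4867.
Tension-crack depth z_c = 2c/(γ√K_a) = 2×17.9/(20.3×0.4867) = 3.624 m.
σ_a at base = K_a γ H − 2c√K_a = 0.2368×20.3×8.1 − 2×17.9×0.4867 = 21.52 kPa.
P_a = ½ × 21.52 × (H − z_c) = 0.5×21.52×4.476 = 48.16 kN/m.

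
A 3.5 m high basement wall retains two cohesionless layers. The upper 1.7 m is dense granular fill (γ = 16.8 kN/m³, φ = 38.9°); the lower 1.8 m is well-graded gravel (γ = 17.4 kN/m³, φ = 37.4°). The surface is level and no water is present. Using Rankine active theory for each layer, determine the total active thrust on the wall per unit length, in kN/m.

K_a1 = tan²(45°−38.9°/2) = 0.2285; K_a2 = tan²(45°−37.4°/2) = 0.2443.
Layer 1: σ at base = K_a1 γ₁ h₁ = 6.527 kPa; P₁ = ½×6.527×1.7 = 5.548.
Layer 2: σ_v at top = γ₁h₁ = 28.56; σ_h top = K_a2×28.56 = 6.976; σ_h base = K_a2×(28.56+17.4×1.8) = 14.63.
P₂ = ½(6.976+14.63)×1.8 = 19.44. Total P_a = 5.548+19.44 = 24.99 kN/m.

25.0 kN/m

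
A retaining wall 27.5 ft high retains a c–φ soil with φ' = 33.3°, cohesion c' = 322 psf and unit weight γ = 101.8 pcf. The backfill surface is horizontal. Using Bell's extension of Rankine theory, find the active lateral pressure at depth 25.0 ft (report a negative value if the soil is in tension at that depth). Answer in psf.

393 psf

K_a = (1 − sin φ)/(1 + sin φ) = 0.2911.
σ_a = K_a γ z − 2c√K_a = 0.2911×101.8×25.0 − 2×322×0.5396 = 393.5 psf.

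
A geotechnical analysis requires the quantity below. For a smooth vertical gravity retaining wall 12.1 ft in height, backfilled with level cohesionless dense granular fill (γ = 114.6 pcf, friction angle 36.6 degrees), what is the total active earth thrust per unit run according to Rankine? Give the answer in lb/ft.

2120 lb/ft

K_a = tan²(45° − φ/2) = 0.2530.
P_a = ½ K_a γ H² = 0.5 × 0.2530 × 114.6 × 12.1² = 2122 lb/ft.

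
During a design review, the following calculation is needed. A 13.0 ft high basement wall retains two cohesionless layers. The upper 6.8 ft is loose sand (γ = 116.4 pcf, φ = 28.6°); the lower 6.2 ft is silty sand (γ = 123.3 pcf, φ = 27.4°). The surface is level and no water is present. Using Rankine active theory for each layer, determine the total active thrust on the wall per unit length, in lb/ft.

3640 lb/ft

K_a1 = tan²(45°−28.6°/2) = 0.3525; K_a2 = tan²(45°−27.4°/2) = 0.3697.
Layer 1: σ at base = K_a1 γ₁ h₁ = 279.0 psf; P₁ = ½×279.0×6.8 = 948.8.
Layer 2: σ_v at top = γ₁h₁ = 791.5; σ_h top = K_a2×791.5 = 292.6; σ_h base = K_a2×(791.5+123.3×6.2) = 575.2.
P₂ = ½(292.6+575.2)×6.2 = 2690. Total P_a = 948.8+2690 = 3639 lb/ft.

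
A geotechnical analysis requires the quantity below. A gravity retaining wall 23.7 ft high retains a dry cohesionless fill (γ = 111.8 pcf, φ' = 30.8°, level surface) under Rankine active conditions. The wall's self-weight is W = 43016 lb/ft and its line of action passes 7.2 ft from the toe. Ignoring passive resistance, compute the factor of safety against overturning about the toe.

3.87

K_a = tan²(45° − 30.8°/2) = 0.3227.
P_a = ½K_aγH² = 0.5×0.3227×111.8×23.7² = 10130 lb/ft, acting at H/3 = 7.900 ft above the base.
Overturning moment M_o = P_a × H/3 = 10130 × 7.900 = 80050.
Resisting moment M_r = W × 7.2 = 43016 × 7.2 = 309700.
FS_overturning = M_r/M_o = 309700/80050 = 3.869.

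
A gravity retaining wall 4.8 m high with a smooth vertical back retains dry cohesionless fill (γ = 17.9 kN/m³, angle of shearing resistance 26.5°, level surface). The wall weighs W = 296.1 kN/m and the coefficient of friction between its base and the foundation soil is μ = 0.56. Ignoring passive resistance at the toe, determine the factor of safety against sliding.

2.10

K_a = tan²(45° − 26.5°/2) = 0.3829.
P_a = ½K_aγH² = 0.5×0.3829×17.9×4.8² = 78.96 kN/m, acting at H/3 = 1.600 m above the base.
FS_sliding = μW / P_a = 0.56×296.1 / 78.96 = 2.100.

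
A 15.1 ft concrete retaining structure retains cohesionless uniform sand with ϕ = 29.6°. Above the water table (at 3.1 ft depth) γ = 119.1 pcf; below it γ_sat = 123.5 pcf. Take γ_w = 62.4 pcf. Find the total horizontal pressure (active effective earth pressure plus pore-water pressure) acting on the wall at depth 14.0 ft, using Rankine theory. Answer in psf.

1030 psf

K_a = (1 − sin φ)/(1 + sin φ) = 0.3387.
γ' = 123.5 − 62.4 = 61.10 pcf.
Effective vertical stress at 14.0 ft: σ'_v = 119.1×3.1 + 61.10×10.9 = 1035 psf.
σ'_h = K_a σ'_v = 0.3387 × 1035 = 350.7 psf; u = γ_w × 10.9 = 680.2 psf.
Total σ_h = 350.7 + 680.2 = 1031 psf.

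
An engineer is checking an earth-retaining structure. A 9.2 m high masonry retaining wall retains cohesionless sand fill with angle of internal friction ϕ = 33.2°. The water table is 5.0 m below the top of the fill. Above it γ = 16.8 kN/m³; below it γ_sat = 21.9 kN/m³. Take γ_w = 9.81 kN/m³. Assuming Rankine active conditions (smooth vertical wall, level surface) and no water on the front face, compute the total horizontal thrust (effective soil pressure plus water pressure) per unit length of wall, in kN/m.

K_a = tan²(45° − φ/2) = 0.2924.
γ' = 21.9 − 9.81 = 12.09 kN/m³. Depth below WT = 4.2 m.
σ'_h at WT = K_a γ d_w = 24.56 kPa; at base = 24.56 + K_a γ' × 4.2 = 39.40 kPa.
P₁ (0–5.0 m) = ½×24.56×5.0 = 61.39. P₂ (5.0–9.2 m) = ½(24.56+39.40)×4.2 = 134.3.
P_w = ½ γ_w h₂² = 0.5×9.81×4.2² = 86.52. Total = 61.39+134.3+86.52 = 282.2 kN/m.

282 kN/m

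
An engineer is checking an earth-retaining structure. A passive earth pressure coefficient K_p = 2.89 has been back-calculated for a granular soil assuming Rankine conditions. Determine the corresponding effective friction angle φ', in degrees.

K_p = (1+sin φ)/(1−sin φ) ⇒ sin φ = (K_p − 1)/(K_p + 1) = 0.4859.
φ = arcsin(0.4859) = 29.07°.

29.1°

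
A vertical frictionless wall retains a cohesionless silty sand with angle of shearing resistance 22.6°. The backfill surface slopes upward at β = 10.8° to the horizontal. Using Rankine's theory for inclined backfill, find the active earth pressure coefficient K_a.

K_a = cos β · (cos β − √(cos²β − cos²φ)) / (cos β + √(cos²β − cos²φ)).
cos β = 0.9823, cos φ = 0.9232, √(cos²β − cos²φ) = 0.3355.
K_a = 0.9823 × (0.9823 − 0.3355)/(0.9823 + 0.3355) = 0.4821.

0.482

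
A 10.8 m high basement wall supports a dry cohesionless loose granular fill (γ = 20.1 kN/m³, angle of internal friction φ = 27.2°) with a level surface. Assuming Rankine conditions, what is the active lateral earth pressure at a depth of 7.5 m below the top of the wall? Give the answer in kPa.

K_a = (1 − sin φ)/(1 + sin φ) = 0.3726.
σ_h = K_a γ z = 0.3726 × 20.1 × 7.5 = 56.17 kPa.

56.2 kPa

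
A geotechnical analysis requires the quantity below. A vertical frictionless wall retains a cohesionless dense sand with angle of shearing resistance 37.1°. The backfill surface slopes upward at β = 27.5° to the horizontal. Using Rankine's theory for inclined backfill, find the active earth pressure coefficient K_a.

K_a = cos β · (cos β − √(cos²β − cos²φ)) / (cos β + √(cos²β − cos²φ)).
cos β = 0.8870, cos φ = 0.7976, √(cos²β − cos²φ) = 0.3881.
K_a = 0.8870 × (0.8870 − 0.3881)/(0.8870 + 0.3881) = 0.3470.

0.347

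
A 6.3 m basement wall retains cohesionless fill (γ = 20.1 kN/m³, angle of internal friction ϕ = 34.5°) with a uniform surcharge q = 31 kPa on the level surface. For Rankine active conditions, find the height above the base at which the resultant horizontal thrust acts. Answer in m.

2.45 m

K_a = 0.2768.
Triangular part P₁ = ½K_aγH² = 110.4 at H/3 = 2.100 m; rectangular part P₂ = K_a q H = 54.06 at H/2 = 3.150 m.
ȳ = (P₁·2.100 + P₂·3.150)/(P₁+P₂) = 2.445 m.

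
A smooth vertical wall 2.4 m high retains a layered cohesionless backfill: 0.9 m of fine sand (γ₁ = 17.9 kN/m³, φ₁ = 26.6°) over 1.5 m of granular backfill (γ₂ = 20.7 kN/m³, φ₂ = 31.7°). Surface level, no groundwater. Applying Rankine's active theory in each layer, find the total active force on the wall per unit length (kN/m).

17.5 kN/m

K_a1 = tan²(45°−26.6°/2) = 0.3814; K_a2 = tan²(45°−31.7°/2) = 0.3111.
Layer 1: σ at base = K_a1 γ₁ h₁ = 6.145 kPa; P₁ = ½×6.145×0.9 = 2.765.
Layer 2: σ_v at top = γ₁h₁ = 16.11; σ_h top = K_a2×16.11 = 5.011; σ_h base = K_a2×(16.11+20.7×1.5) = 14.67.
P₂ = ½(5.011+14.67)×1.5 = 14.76. Total P_a = 2.765+14.76 = 17.53 kN/m.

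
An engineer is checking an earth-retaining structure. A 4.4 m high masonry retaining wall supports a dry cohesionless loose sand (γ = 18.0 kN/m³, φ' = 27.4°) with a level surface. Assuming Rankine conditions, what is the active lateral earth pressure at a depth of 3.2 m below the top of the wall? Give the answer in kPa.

K_a = (1 − sin φ)/(1 + sin φ) = 0.3697.
σ_h = K_a γ z = 0.3697 × 18.0 × 3.2 = 21.29 kPa.

21.3 kPa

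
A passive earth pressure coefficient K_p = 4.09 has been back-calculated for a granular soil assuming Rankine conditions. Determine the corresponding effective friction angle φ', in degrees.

K_p = (1+sin φ)/(1−sin φ) ⇒ sin φ = (K_p − 1)/(K_p + 1) = 0.6071.
φ = arcsin(0.6071) = 37.38°.

37.4°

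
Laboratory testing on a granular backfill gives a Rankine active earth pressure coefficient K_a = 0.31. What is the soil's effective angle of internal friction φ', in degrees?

31.8°

K_a = tan²(45° − φ/2) ⇒ 45° − φ/2 = arctan(√0.31) = 29.11°.
φ = 2(45° − 29.11°) = 31.78°.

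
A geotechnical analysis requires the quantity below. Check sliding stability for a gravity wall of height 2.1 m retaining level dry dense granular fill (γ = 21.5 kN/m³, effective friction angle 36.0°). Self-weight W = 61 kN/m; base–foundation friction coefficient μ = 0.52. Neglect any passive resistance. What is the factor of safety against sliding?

K_a = tan²(45° − 36.0°/2) = 0.2596.
P_a = ½K_aγH² = 0.5×0.2596×21.5×2.1² = 12.31 kN/m, acting at H/3 = 0.7000 m above the base.
FS_sliding = μW / P_a = 0.52×61 / 12.31 = 2.577.

2.58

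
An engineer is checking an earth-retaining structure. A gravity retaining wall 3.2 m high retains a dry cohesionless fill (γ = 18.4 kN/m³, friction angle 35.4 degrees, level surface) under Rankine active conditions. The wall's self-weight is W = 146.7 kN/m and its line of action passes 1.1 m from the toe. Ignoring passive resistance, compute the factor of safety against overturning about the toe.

K_a = tan²(45° − 35.4°/2) = 0.2664.
P_a = ½K_aγH² = 0.5×0.2664×18.4×3.2² = 25.10 kN/m, acting at H/3 = 1.067 m above the base.
Overturning moment M_o = P_a × H/3 = 25.10 × 1.067 = 26.77.
Resisting moment M_r = W × 1.1 = 146.7 × 1.1 = 161.4.
FS_overturning = M_r/M_o = 161.4/26.77 = 6.028.

6.03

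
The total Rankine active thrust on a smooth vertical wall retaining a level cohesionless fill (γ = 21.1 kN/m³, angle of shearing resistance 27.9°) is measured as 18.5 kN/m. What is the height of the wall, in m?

K_a = 0.3625. P_a = ½ K_a γ H² ⇒ H = √(2P_a/(K_a γ)).
H = √(2×18.5/(0.3625×21.1)) = 2.200 m.

2.20 m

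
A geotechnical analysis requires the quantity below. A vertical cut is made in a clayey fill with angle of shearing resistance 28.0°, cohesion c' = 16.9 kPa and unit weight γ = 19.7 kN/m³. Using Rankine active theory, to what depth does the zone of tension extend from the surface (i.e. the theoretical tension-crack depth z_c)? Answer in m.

K_a = tan²(45° − 28.0°/2) = 0.3610; √K_a = 0.6009.
The active pressure is zero where K_a γ z = 2c√K_a, so z_c = 2c/(γ√K_a) = 2×16.9/(19.7×0.6009) = 2.855 m.

2.86 m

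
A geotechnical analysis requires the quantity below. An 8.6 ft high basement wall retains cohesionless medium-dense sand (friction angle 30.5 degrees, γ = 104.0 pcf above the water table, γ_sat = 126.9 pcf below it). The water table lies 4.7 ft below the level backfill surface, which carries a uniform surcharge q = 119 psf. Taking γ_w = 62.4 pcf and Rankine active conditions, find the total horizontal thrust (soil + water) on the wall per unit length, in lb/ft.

1970 lb/ft

K_a = tan²(45° − φ/2) = 0.3267.
γ' = 126.9 − 62.4 = 64.50 pcf. h₂ = H − d_w = 3.9 ft.
σ'_h: at surface K_a·q = 38.87; at WT K_a(q+γd_w) = 198.5; at base K_a(q+γd_w+γ'h₂) = 280.7 psf.
P₁ = ½(38.87+198.5)×4.7 = 557.9; P₂ = ½(198.5+280.7)×3.9 = 934.6; P_w = ½γ_w h₂² = 474.6.
Total = 557.9+934.6+474.6 = 1967 lb/ft.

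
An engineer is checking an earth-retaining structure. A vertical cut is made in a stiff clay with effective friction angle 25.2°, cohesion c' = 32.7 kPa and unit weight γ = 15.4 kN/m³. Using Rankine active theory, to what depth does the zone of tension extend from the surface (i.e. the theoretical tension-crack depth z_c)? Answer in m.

6.69 m

K_a = tan²(45° − 25.2°/2) = 0.4027; √K_a = 0.6346.
The active pressure is zero where K_a γ z = 2c√K_a, so z_c = 2c/(γ√K_a) = 2×32.7/(15.4×0.6346) = 6.692 m.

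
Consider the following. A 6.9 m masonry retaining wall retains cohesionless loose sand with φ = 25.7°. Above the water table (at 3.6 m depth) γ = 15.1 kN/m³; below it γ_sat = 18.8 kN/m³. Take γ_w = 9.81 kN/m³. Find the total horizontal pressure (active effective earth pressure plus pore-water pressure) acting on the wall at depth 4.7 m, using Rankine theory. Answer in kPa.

K_a = (1 − sin φ)/(1 + sin φ) = 0.3950.
γ' = 18.8 − 9.81 = 8.990 kN/m³.
Effective vertical stress at 4.7 m: σ'_v = 15.1×3.6 + 8.990×1.10 = 64.25 kPa.
σ'_h = K_a σ'_v = 0.3950 × 64.25 = 25.38 kPa; u = γ_w × 1.10 = 10.79 kPa.
Total σ_h = 25.38 + 10.79 = 36.17 kPa.

36.2 kPa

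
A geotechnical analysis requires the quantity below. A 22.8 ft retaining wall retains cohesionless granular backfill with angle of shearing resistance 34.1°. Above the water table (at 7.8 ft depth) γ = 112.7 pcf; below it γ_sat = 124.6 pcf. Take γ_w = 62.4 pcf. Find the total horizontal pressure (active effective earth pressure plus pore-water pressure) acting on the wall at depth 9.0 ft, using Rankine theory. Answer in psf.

K_a = (1 − sin φ)/(1 + sin φ) = 0.2815.
γ' = 124.6 − 62.4 = 62.20 pcf.
Effective vertical stress at 9.0 ft: σ'_v = 112.7×7.8 + 62.20×1.20 = 953.7 psf.
σ'_h = K_a σ'_v = 0.2815 × 953.7 = 268.5 psf; u = γ_w × 1.20 = 74.88 psf.
Total σ_h = 268.5 + 74.88 = 343.4 psf.

343 psf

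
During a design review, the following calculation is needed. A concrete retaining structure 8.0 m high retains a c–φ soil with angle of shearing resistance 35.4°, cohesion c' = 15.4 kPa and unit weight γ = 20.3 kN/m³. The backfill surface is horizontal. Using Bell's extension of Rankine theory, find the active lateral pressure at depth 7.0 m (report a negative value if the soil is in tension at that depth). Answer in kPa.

22.0 kPa

K_a = (1 − sin φ)/(1 + sin φ) = 0.2664.
σ_a = K_a γ z − 2c√K_a = 0.2664×20.3×7.0 − 2×15.4×0.5161 = 21.96 kPa.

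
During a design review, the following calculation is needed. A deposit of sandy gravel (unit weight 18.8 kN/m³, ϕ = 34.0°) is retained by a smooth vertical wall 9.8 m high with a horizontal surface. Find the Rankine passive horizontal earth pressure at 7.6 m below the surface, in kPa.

K_p = (1 + sin φ)/(1 − sin φ) = 3.537.
σ_h = K_p γ z = 3.537 × 18.8 × 7.6 = 505.4 kPa.

505 kPa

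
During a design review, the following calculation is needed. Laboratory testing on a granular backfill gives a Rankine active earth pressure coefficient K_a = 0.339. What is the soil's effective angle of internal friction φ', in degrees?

29.6°

K_a = tan²(45° − φ/2) ⇒ 45° − φ/2 = arctan(√0.339) = 30.21°.
φ = 2(45° − 30.21°) = 29.58°.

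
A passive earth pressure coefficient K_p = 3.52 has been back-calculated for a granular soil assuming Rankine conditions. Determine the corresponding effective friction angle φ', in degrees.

K_p = (1+sin φ)/(1−sin φ) ⇒ sin φ = (K_p − 1)/(K_p + 1) = 0.5575.
φ = arcsin(0.5575) = 33.88°.

33.9°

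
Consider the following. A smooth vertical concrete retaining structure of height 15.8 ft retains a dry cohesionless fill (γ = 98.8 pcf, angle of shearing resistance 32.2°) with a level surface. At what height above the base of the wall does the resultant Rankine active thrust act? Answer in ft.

5.27 ft

K_a = 0.3047.
The pressure distribution is triangular, so the resultant acts at H/3 above the base = 15.8/3 = 5.267 ft.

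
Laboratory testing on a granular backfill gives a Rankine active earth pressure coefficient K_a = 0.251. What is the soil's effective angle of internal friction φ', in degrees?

K_a = tan²(45° − φ/2) ⇒ 45° − φ/2 = arctan(√0.251) = 26.61°.
φ = 2(45° − 26.61°) = 36.78°.

36.8°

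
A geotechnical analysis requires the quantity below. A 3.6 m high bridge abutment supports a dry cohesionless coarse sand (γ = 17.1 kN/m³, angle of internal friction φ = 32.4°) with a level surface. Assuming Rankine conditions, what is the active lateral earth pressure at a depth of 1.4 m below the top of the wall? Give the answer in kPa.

K_a = (1 − sin φ)/(1 + sin φ) = 0.3022.
σ_h = K_a γ z = 0.3022 × 17.1 × 1.4 = 7.235 kPa.

7.24 kPa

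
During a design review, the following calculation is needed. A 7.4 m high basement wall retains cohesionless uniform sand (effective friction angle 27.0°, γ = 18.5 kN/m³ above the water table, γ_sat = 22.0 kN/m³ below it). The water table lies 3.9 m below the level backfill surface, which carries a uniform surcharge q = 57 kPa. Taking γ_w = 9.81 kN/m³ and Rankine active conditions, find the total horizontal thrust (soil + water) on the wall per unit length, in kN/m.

394 kN/m

K_a = tan²(45° − φ/2) = 0.3755.
γ' = 22.0 − 9.81 = 12.19 kN/m³. h₂ = H − d_w = 3.5 m.
σ'_h: at surface K_a·q = 21.40; at WT K_a(q+γd_w) = 48.50; at base K_a(q+γd_w+γ'h₂) = 64.52 kPa.
P₁ = ½(21.40+48.50)×3.9 = 136.3; P₂ = ½(48.50+64.52)×3.5 = 197.8; P_w = ½γ_w h₂² = 60.09.
Total = 136.3+197.8+60.09 = 394.2 kN/m.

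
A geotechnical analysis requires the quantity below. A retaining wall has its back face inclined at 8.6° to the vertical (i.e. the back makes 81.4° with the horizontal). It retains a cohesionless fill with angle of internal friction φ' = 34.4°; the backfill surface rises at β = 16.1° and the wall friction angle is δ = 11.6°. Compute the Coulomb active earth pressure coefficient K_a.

K_a = sin²(α+φ) / [sin²α · sin(α−δ) · (1 + √{sin(φ+δ)sin(φ−β) / (sin(α−δ)sin(α+β))})²].
With α = 81.4°, φ = 34.4°, δ = 11.6°, β = 16.1°: K_a = 0.3965.

0.396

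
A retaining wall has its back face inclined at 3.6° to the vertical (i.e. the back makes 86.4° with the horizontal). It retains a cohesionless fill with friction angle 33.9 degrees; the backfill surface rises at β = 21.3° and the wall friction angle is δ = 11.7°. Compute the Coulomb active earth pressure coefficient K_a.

0.389

K_a = sin²(α+φ) / [sin²α · sin(α−δ) · (1 + √{sin(φ+δ)sin(φ−β) / (sin(α−δ)sin(α+β))})²].
With α = 86.4°, φ = 33.9°, δ = 11.7°, β = 21.3°: K_a = 0.3893.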